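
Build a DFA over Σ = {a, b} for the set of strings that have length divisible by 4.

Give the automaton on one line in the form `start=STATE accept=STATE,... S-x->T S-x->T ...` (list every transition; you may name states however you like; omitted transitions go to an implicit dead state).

Count input length modulo 4: every symbol advances one step around the cycle S0 → S1 → S2 → S3 → S0. Accept at S0.
4 states suffice.
        a   b  
>* S0   S1  S1 
   S1   S2  S2 
   S2   S3  S3 
   S3   S0  S0 
(> = start, * = accepting)

start=S0 accept=S0 S0-a->S1 S0-b->S1 S1-a->S2 S1-b->S2 S2-a->S3 S2-b->S3 S3-a->S0 S3-b->S0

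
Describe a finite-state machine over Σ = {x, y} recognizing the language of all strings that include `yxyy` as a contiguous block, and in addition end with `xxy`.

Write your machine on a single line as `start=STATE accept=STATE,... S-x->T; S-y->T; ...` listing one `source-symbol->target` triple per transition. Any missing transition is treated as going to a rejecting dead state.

start=s0; accept=s10; s0-x->s1; s0-y->s2; s1-x->s3; s1-y->s2; s2-x->s4; s2-y->s2; s3-x->s3; s3-y->s5; s4-x->s3; s4-y->s6; s5-x->s4; s5-y->s2; s6-x->s4; s6-y->s7; s7-x->s8; s7-y->s7; s8-x->s9; s8-y->s7; s9-x->s9; s9-y->s10; s10-x->s8; s10-y->s7

Run two small machines in parallel and take their product. The first has 5 states tracking whether and how much of `yxyy` has been seen; the second has 4 states tracking how much of the suffix `xxy` has currently been matched. A product state is a pair (one from each), accepting exactly when both do.
An 11-state machine:
          x    y  
>  s0     s1   s2 
   s1     s3   s2 
   s2     s4   s2 
   s3     s3   s5 
   s4     s3   s6 
   s5     s4   s2 
   s6     s4   s7 
   s7     s8   s7 
   s8     s9   s7 
   s9     s9  s10 
 * s10    s8   s7 
(> = start, * = accepting)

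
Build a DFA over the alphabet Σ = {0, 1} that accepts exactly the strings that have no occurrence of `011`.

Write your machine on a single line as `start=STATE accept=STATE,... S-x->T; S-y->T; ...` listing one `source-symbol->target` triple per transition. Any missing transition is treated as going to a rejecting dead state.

start=A; accept=A,B,C; A-0->B; A-1->A; B-0->B; B-1->C; C-0->B; C-1->D; D-0->D; D-1->D

This is the complement of 'contains `011`'. Use the same substring-matching states — A through D holding how much of `011` has just been matched — but flip the accepting set: everything except the trap D accepts.
       0  1 
>* A   B  A 
 * B   B  C 
 * C   B  D 
   D   D  D 
(> = start, * = accepting)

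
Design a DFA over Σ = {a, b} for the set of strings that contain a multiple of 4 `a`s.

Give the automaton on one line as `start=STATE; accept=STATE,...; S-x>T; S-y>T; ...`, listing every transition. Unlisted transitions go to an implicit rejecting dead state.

start=s0; accept=s0; s0-a>s1; s0-b>s0; s1-a>s2; s1-b>s1; s2-a>s3; s2-b>s2; s3-a>s0; s3-b>s3

The only thing that matters is how many `a`s have appeared, reduced mod 4. Use one state per residue: s0 for 0, …, s3 for 3. Reading `a` moves to the next residue; anything else stays put. s0 is accepting.
        a   b  
>* s0   s1  s0 
   s1   s2  s1 
   s2   s3  s2 
   s3   s0  s3 
(> = start, * = accepting)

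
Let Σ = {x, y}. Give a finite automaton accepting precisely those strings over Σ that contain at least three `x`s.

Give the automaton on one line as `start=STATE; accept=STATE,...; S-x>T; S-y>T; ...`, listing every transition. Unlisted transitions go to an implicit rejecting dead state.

start=S0; accept=S3,S4; S0-x>S1; S0-y>S0; S1-x>S2; S1-y>S1; S2-x>S3; S2-y>S2; S3-x>S4; S3-y>S3; S4-x>S4; S4-y>S4

Only the number of `x`s matters, and only up to 4. Make a chain S0 → S1 → S2 → S3 → S4 advanced by each `x` (with S4 absorbing); every other symbol self-loops. The accepting set is {S3, S4}.
With 5 states:
        x   y  
>  S0   S1  S0 
   S1   S2  S1 
   S2   S3  S2 
 * S3   S4  S3 
 * S4   S4  S4 
(> = start, * = accepting)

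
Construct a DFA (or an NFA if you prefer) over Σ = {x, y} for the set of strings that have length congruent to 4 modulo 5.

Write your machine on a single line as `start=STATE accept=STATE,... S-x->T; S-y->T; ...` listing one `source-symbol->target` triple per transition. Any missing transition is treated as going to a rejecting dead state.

start=q0; accept=q4; q0-x->q1; q0-y->q1; q1-x->q2; q1-y->q2; q2-x->q3; q2-y->q3; q3-x->q4; q3-y->q4; q4-x->q0; q4-y->q0

Count input length modulo 5: every symbol advances one step around the cycle q0 → q1 → q2 → q3 → q4 → q0. Accept at q4.
With 5 states:
        x   y  
>  q0   q1  q1 
   q1   q2  q2 
   q2   q3  q3 
   q3   q4  q4 
 * q4   q0  q0 
(> = start, * = accepting)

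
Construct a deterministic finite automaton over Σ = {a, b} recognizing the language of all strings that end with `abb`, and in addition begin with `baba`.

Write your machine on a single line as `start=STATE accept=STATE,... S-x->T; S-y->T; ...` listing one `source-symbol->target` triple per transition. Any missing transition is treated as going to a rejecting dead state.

Handle the two conditions separately and then intersect. One (4 states) tracks how much of the suffix `abb` has currently been matched; the other (6 states) tracks whether the input so far still matches the prefix `baba`. Each combined state is a pair, one component from each; accept when both components accept. Equivalent product states are then merged.
9 states suffice.
        a   b  
>  S0   S1  S2 
   S1   S1  S1 
   S2   S3  S1 
   S3   S1  S4 
   S4   S5  S1 
   S5   S5  S6 
   S6   S5  S7 
 * S7   S5  S8 
   S8   S5  S8 
(> = start, * = accepting)

start=S0; accept=S7; S0-a->S1; S0-b->S2; S1-a->S1; S1-b->S1; S2-a->S3; S2-b->S1; S3-a->S1; S3-b->S4; S4-a->S5; S4-b->S1; S5-a->S5; S5-b->S6; S6-a->S5; S6-b->S7; S7-a->S5; S7-b->S8; S8-a->S5; S8-b->S8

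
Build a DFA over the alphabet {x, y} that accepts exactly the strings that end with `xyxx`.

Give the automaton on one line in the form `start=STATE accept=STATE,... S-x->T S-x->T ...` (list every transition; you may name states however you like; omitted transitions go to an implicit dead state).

Remember how much of `xyxx` the current input suffix matches. State s0 means no match yet; s1 means the last symbol is `x`; s2 means the last 2 symbols are `xy`; s3 means the last 3 symbols are `xyx`; s4 means the last 4 symbols are `xyxx`. Only s4 accepts. On a mismatch, fall back to the longest proper suffix that is still a prefix of `xyxx`.
5 states suffice.
        x   y  
>  s0   s1  s0 
   s1   s1  s2 
   s2   s3  s0 
   s3   s4  s2 
 * s4   s1  s2 
(> = start, * = accepting)

start=s0 accept=s4 s0-x->s1 s0-y->s0 s1-x->s1 s1-y->s2 s2-x->s3 s2-y->s0 s3-x->s4 s3-y->s2 s4-x->s1 s4-y->s2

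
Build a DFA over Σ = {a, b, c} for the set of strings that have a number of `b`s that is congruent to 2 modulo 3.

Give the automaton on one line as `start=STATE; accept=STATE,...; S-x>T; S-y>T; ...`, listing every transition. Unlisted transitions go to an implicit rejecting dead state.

Keep the running count of `b`s modulo 3: each `b` advances along the cycle S0 → S1 → S2 → S0 while other symbols loop. Accept at S2.
        a   b   c  
>  S0   S0  S1  S0 
   S1   S1  S2  S1 
 * S2   S2  S0  S2 
(> = start, * = accepting)

start=S0; accept=S2; S0-a>S0; S0-b>S1; S0-c>S0; S1-a>S1; S1-b>S2; S1-c>S1; S2-a>S2; S2-b>S0; S2-c>S2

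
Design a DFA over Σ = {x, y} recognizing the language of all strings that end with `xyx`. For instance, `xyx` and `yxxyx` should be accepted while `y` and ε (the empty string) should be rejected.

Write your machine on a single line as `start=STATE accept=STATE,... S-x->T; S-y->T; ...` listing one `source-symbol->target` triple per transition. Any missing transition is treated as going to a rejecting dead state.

start=A; accept=D; A-x->B; A-y->A; B-x->B; B-y->C; C-x->D; C-y->A; D-x->B; D-y->C

Remember how much of `xyx` the current input suffix matches. State A means no match yet; B means the last symbol is `x`; C means the last 2 symbols are `xy`; D means the last 3 symbols are `xyx`. Only D accepts. On a mismatch, fall back to the longest proper suffix that is still a prefix of `xyx`.
4 states suffice.
       x  y 
>  A   B  A 
   B   B  C 
   C   D  A 
 * D   B  C 
(> = start, * = accepting)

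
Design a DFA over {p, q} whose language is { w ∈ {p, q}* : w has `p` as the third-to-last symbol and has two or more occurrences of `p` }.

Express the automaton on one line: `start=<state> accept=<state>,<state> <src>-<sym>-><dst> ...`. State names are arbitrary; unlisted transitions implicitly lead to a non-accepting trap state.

Handle the two conditions separately and then intersect. The first has 15 states tracking the last 3 symbols read; the second has 4 states tracking the count of `p`s, saturating at 3. A product state is a pair (one from each), accepting exactly when both do. After merging equivalent states the machine shrinks.
11 states suffice.
          p    q  
>  s0     s1   s0 
   s1     s2   s3 
   s2     s4   s5 
   s3     s6   s7 
 * s4     s4   s5 
 * s5     s6   s8 
 * s6     s2   s9 
   s7    s10   s7 
 * s8    s10   s7 
   s9     s6   s8 
   s10    s2   s9 
(> = start, * = accepting)

start=s0 accept=s4,s5,s6,s8 s0-p->s1 s0-q->s0 s1-p->s2 s1-q->s3 s2-p->s4 s2-q->s5 s3-p->s6 s3-q->s7 s4-p->s4 s4-q->s5 s5-p->s6 s5-q->s8 s6-p->s2 s6-q->s9 s7-p->s10 s7-q->s7 s8-p->s10 s8-q->s7 s9-p->s6 s9-q->s8 s10-p->s2 s10-q->s9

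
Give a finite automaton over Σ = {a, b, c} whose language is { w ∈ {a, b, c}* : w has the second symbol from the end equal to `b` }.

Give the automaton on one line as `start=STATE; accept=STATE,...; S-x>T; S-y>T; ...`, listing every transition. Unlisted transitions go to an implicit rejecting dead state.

A DFA must remember the last 2 symbols (since which symbol is second-to-last isn't known until the input ends). Use one state per possible window of the last ≤2 symbols; accept from those whose window starts with `b`.
With 13 states:
          a    b    c  
>  q0     q1   q2   q3 
   q1     q4   q5   q6 
   q2     q7   q8   q9 
   q3    q10  q11  q12 
   q4     q4   q5   q6 
   q5     q7   q8   q9 
   q6    q10  q11  q12 
 * q7     q4   q5   q6 
 * q8     q7   q8   q9 
 * q9    q10  q11  q12 
   q10    q4   q5   q6 
   q11    q7   q8   q9 
   q12   q10  q11  q12 
(> = start, * = accepting)

start=q0; accept=q7,q8,q9; q0-a>q1; q0-b>q2; q0-c>q3; q1-a>q4; q1-b>q5; q1-c>q6; q2-a>q7; q2-b>q8; q2-c>q9; q3-a>q10; q3-b>q11; q3-c>q12; q4-a>q4; q4-b>q5; q4-c>q6; q5-a>q7; q5-b>q8; q5-c>q9; q6-a>q10; q6-b>q11; q6-c>q12; q7-a>q4; q7-b>q5; q7-c>q6; q8-a>q7; q8-b>q8; q8-c>q9; q9-a>q10; q9-b>q11; q9-c>q12; q10-a>q4; q10-b>q5; q10-c>q6; q11-a>q7; q11-b>q8; q11-c>q9; q12-a>q10; q12-b>q11; q12-c>q12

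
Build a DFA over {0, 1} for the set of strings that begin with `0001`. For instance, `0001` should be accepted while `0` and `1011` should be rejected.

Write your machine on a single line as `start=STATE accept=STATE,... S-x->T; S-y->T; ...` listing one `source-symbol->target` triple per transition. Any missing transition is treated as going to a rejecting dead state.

start=q0; accept=q4; q0-0->q1; q0-1->q5; q1-0->q2; q1-1->q5; q2-0->q3; q2-1->q5; q3-0->q5; q3-1->q4; q4-0->q4; q4-1->q4; q5-0->q5; q5-1->q5

Walk along `0001` while the input agrees: from q0 take `0` to q1, and so on. Any deviation drops to the rejecting sink q5. Once q4 is reached the prefix is confirmed and every continuation is accepted.
6 states suffice.
        0   1  
>  q0   q1  q5 
   q1   q2  q5 
   q2   q3  q5 
   q3   q5  q4 
 * q4   q4  q4 
   q5   q5  q5 
(> = start, * = accepting)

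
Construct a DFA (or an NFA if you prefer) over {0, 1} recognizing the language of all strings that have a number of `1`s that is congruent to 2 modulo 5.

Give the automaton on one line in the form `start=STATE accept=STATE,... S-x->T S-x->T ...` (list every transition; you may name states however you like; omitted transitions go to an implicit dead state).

Keep the running count of `1`s modulo 5: each `1` advances along the cycle S0 → S1 → S2 → S3 → S4 → S0 while other symbols loop. Accept at S2.
5 states suffice.
        0   1  
>  S0   S0  S1 
   S1   S1  S2 
 * S2   S2  S3 
   S3   S3  S4 
   S4   S4  S0 
(> = start, * = accepting)

start=S0 accept=S2 S0-0->S0 S0-1->S1 S1-0->S1 S1-1->S2 S2-0->S2 S2-1->S3 S3-0->S3 S3-1->S4 S4-0->S4 S4-1->S0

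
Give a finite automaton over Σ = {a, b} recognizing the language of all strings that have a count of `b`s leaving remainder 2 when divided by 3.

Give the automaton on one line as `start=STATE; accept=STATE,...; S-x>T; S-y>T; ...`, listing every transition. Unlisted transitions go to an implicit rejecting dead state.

start=q0; accept=q2; q0-a>q0; q0-b>q1; q1-a>q1; q1-b>q2; q2-a>q2; q2-b>q0

The only thing that matters is how many `b`s have appeared, reduced mod 3. Use one state per residue: q0 for 0, …, q2 for 2. Reading `b` moves to the next residue; anything else stays put. q2 is accepting.
        a   b  
>  q0   q0  q1 
   q1   q1  q2 
 * q2   q2  q0 
(> = start, * = accepting)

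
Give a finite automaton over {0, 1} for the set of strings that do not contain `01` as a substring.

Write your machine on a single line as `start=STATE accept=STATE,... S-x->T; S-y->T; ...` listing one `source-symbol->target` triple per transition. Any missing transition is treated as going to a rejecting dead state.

start=S0; accept=S0,S1; S0-0->S1; S0-1->S0; S1-0->S1; S1-1->S2; S2-0->S2; S2-1->S2

Track partial matches of the forbidden pattern `01`. State S2 is a dead state reached once `01` has occurred; every other state accepts. S0 means no part of `01` is currently matched.
        0   1  
>* S0   S1  S0 
 * S1   S1  S2 
   S2   S2  S2 
(> = start, * = accepting)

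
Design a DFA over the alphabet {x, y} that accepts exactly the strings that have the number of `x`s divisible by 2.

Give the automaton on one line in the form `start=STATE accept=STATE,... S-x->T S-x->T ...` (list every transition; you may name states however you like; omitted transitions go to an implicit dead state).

The only thing that matters is how many `x`s have appeared, reduced mod 2. Use one state per residue: s0 for 0, …, s1 for 1. Reading `x` moves to the next residue; anything else stays put. s0 is accepting.
2 states suffice.
        x   y  
>* s0   s1  s0 
   s1   s0  s1 
(> = start, * = accepting)

start=s0 accept=s0 s0-x->s1 s0-y->s0 s1-x->s0 s1-y->s1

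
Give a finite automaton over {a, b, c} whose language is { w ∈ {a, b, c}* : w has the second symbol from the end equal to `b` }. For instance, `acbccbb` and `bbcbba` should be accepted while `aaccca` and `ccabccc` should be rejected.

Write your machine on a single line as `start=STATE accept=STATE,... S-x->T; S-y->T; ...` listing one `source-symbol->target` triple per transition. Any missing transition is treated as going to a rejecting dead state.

start=q0; accept=q7,q8,q9; q0-a->q1; q0-b->q2; q0-c->q3; q1-a->q4; q1-b->q5; q1-c->q6; q2-a->q7; q2-b->q8; q2-c->q9; q3-a->q10; q3-b->q11; q3-c->q12; q4-a->q4; q4-b->q5; q4-c->q6; q5-a->q7; q5-b->q8; q5-c->q9; q6-a->q10; q6-b->q11; q6-c->q12; q7-a->q4; q7-b->q5; q7-c->q6; q8-a->q7; q8-b->q8; q8-c->q9; q9-a->q10; q9-b->q11; q9-c->q12; q10-a->q4; q10-b->q5; q10-c->q6; q11-a->q7; q11-b->q8; q11-c->q9; q12-a->q10; q12-b->q11; q12-c->q12

Because acceptance depends on a position counted from the end, the machine has to buffer the most recent 2 symbols. Make each state the string of the last up-to-2 symbols read; on input `x` shift the window left and append `x`. Accept when the buffered window has length 2 and begins with `b`.
A 13-state machine:
          a    b    c  
>  q0     q1   q2   q3 
   q1     q4   q5   q6 
   q2     q7   q8   q9 
   q3    q10  q11  q12 
   q4     q4   q5   q6 
   q5     q7   q8   q9 
   q6    q10  q11  q12 
 * q7     q4   q5   q6 
 * q8     q7   q8   q9 
 * q9    q10  q11  q12 
   q10    q4   q5   q6 
   q11    q7   q8   q9 
   q12   q10  q11  q12 
(> = start, * = accepting)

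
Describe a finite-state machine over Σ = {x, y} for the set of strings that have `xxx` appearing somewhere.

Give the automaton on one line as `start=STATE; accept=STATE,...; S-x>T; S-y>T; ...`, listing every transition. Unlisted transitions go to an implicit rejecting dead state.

start=q0; accept=q3; q0-x>q1; q0-y>q0; q1-x>q2; q1-y>q0; q2-x>q3; q2-y>q0; q3-x>q3; q3-y>q3

Track how much of `xxx` has been matched so far: state q0 is no progress, q3 is the absorbing accept state reached once `xxx` has occurred. Intermediate states record partial matches; on a mismatch, fall back to the longest reusable overlap.
A 4-state machine:
        x   y  
>  q0   q1  q0 
   q1   q2  q0 
   q2   q3  q0 
 * q3   q3  q3 
(> = start, * = accepting)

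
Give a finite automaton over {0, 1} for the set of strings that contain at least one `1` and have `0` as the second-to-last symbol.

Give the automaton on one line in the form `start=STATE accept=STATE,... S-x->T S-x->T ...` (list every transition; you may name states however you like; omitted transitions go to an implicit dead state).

start=q0 accept=q3,q5 q0-0->q1 q0-1->q2 q1-0->q1 q1-1->q3 q2-0->q4 q2-1->q2 q3-0->q4 q3-1->q2 q4-0->q5 q4-1->q3 q5-0->q5 q5-1->q3

Build one automaton per condition and run them in lockstep. The first has 3 states tracking the count of `1`s, saturating at 2; the second has 7 states tracking the last 2 symbols read. A product state is a pair (one from each), accepting exactly when both do. After merging equivalent states the machine shrinks.
        0   1  
>  q0   q1  q2 
   q1   q1  q3 
   q2   q4  q2 
 * q3   q4  q2 
   q4   q5  q3 
 * q5   q5  q3 
(> = start, * = accepting)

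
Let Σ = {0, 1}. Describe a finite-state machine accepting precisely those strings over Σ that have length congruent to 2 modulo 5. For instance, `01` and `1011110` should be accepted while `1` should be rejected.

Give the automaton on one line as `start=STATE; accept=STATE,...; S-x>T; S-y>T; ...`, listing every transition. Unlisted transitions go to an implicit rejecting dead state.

Count input length modulo 5: every symbol advances one step around the cycle s0 → s1 → s2 → s3 → s4 → s0. Accept at s2.
        0   1  
>  s0   s1  s1 
   s1   s2  s2 
 * s2   s3  s3 
   s3   s4  s4 
   s4   s0  s0 
(> = start, * = accepting)

start=s0; accept=s2; s0-0>s1; s0-1>s1; s1-0>s2; s1-1>s2; s2-0>s3; s2-1>s3; s3-0>s4; s3-1>s4; s4-0>s0; s4-1>s0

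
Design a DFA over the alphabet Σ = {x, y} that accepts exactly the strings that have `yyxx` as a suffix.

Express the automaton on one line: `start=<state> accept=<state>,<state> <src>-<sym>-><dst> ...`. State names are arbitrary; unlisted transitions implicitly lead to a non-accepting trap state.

start=q0 accept=q4 q0-x->q0 q0-y->q1 q1-x->q0 q1-y->q2 q2-x->q3 q2-y->q2 q3-x->q4 q3-y->q1 q4-x->q0 q4-y->q1

Remember how much of `yyxx` the current input suffix matches. State q0 means no match yet; q1 means the last symbol is `y`; q2 means the last 2 symbols are `yy`; q3 means the last 3 symbols are `yyx`; q4 means the last 4 symbols are `yyxx`. Only q4 accepts. On a mismatch, fall back to the longest proper suffix that is still a prefix of `yyxx`.
5 states suffice.
        x   y  
>  q0   q0  q1 
   q1   q0  q2 
   q2   q3  q2 
   q3   q4  q1 
 * q4   q0  q1 
(> = start, * = accepting)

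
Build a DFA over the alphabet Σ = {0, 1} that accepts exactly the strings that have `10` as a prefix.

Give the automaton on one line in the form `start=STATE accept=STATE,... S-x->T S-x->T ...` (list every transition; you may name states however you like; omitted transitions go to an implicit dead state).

start=s0 accept=s2 s0-0->s3 s0-1->s1 s1-0->s2 s1-1->s3 s2-0->s2 s2-1->s2 s3-0->s3 s3-1->s3

Walk along `10` while the input agrees: from s0 take `1` to s1, and so on. Any deviation drops to the rejecting sink s3. Once s2 is reached the prefix is confirmed and every continuation is accepted.
A 4-state machine:
        0   1  
>  s0   s3  s1 
   s1   s2  s3 
 * s2   s2  s2 
   s3   s3  s3 
(> = start, * = accepting)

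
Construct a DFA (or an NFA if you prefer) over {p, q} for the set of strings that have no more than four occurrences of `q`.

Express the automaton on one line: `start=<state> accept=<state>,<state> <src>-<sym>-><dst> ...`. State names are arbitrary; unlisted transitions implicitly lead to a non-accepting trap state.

start=A accept=A,B,C,D,E A-p->A A-q->B B-p->B B-q->C C-p->C C-q->D D-p->D D-q->E E-p->E E-q->F F-p->F F-q->F

Count `q`s, saturating at 5: states A through E mean 0 through 4 `q`s seen; F means more than 4. Each `q` increments (capped at F); other symbols loop. Accept from {A, B, C, D, E}.
6 states suffice.
       p  q 
>* A   A  B 
 * B   B  C 
 * C   C  D 
 * D   D  E 
 * E   E  F 
   F   F  F 
(> = start, * = accepting)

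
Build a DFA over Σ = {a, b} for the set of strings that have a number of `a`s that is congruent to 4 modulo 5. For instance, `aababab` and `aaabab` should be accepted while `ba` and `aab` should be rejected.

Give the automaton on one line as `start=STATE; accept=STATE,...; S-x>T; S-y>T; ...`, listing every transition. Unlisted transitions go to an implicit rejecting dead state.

Keep the running count of `a`s modulo 5: each `a` advances along the cycle S0 → S1 → S2 → S3 → S4 → S0 while other symbols loop. Accept at S4.
5 states suffice.
        a   b  
>  S0   S1  S0 
   S1   S2  S1 
   S2   S3  S2 
   S3   S4  S3 
 * S4   S0  S4 
(> = start, * = accepting)

start=S0; accept=S4; S0-a>S1; S0-b>S0; S1-a>S2; S1-b>S1; S2-a>S3; S2-b>S2; S3-a>S4; S3-b>S3; S4-a>S0; S4-b>S4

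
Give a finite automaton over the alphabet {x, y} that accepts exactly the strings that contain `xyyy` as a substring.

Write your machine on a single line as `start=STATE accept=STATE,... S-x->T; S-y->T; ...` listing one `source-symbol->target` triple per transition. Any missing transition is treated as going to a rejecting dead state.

Track how much of `xyyy` has been matched so far: state q0 is no progress, q4 is the absorbing accept state reached once `xyyy` has occurred. Intermediate states record partial matches; on a mismatch, fall back to the longest reusable overlap.
5 states suffice.
        x   y  
>  q0   q1  q0 
   q1   q1  q2 
   q2   q1  q3 
   q3   q1  q4 
 * q4   q4  q4 
(> = start, * = accepting)

start=q0; accept=q4; q0-x->q1; q0-y->q0; q1-x->q1; q1-y->q2; q2-x->q1; q2-y->q3; q3-x->q1; q3-y->q4; q4-x->q4; q4-y->q4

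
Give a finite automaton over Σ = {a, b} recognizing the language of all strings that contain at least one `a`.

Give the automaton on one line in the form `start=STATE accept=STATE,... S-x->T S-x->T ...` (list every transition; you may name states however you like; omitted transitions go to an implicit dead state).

start=q0 accept=q1,q2 q0-a->q1 q0-b->q0 q1-a->q2 q1-b->q1 q2-a->q2 q2-b->q2

Count `a`s, saturating at 2: state q0 means no `a` yet, q1 means one `a` seen, q2 means more than one. Each `a` increments (capped at q2); other symbols loop. Accept from {q1, q2}.
A 3-state machine:
        a   b  
>  q0   q1  q0 
 * q1   q2  q1 
 * q2   q2  q2 
(> = start, * = accepting)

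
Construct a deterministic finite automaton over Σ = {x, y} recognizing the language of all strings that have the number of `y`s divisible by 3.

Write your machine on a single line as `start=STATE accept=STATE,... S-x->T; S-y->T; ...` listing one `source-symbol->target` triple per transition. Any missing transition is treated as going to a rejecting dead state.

The only thing that matters is how many `y`s have appeared, reduced mod 3. Use one state per residue: s0 for 0, …, s2 for 2. Reading `y` moves to the next residue; anything else stays put. s0 is accepting.
        x   y  
>* s0   s0  s1 
   s1   s1  s2 
   s2   s2  s0 
(> = start, * = accepting)

start=s0; accept=s0; s0-x->s0; s0-y->s1; s1-x->s1; s1-y->s2; s2-x->s2; s2-y->s0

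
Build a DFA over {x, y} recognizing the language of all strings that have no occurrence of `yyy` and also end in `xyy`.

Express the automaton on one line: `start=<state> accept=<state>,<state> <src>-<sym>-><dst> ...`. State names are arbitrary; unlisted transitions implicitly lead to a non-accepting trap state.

start=s0 accept=s5 s0-x->s1 s0-y->s2 s1-x->s1 s1-y->s3 s2-x->s1 s2-y->s4 s3-x->s1 s3-y->s5 s4-x->s1 s4-y->s6 s5-x->s1 s5-y->s6 s6-x->s6 s6-y->s6

Build one automaton per condition and run them in lockstep. One (4 states) tracks partial matches of the forbidden pattern `yyy`; the other (4 states) tracks how much of the suffix `xyy` has currently been matched. Each combined state is a pair, one component from each; accept when both components accept. Equivalent product states are then merged.
7 states suffice.
        x   y  
>  s0   s1  s2 
   s1   s1  s3 
   s2   s1  s4 
   s3   s1  s5 
   s4   s1  s6 
 * s5   s1  s6 
   s6   s6  s6 
(> = start, * = accepting)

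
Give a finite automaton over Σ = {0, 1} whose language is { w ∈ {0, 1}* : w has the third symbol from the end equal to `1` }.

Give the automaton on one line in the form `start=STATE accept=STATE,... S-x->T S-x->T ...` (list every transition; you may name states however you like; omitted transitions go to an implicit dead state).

A DFA must remember the last 3 symbols (since which symbol is third-to-last isn't known until the input ends). Use one state per possible window of the last ≤3 symbols; accept from those whose window starts with `1`.
15 states suffice.
          0    1  
>  S0     S1   S2 
   S1     S3   S4 
   S2     S5   S6 
   S3     S7   S8 
   S4     S9  S10 
   S5    S11  S12 
   S6    S13  S14 
   S7     S7   S8 
   S8     S9  S10 
   S9    S11  S12 
   S10   S13  S14 
 * S11    S7   S8 
 * S12    S9  S10 
 * S13   S11  S12 
 * S14   S13  S14 
(> = start, * = accepting)

start=S0 accept=S11,S12,S13,S14 S0-0->S1 S0-1->S2 S1-0->S3 S1-1->S4 S2-0->S5 S2-1->S6 S3-0->S7 S3-1->S8 S4-0->S9 S4-1->S10 S5-0->S11 S5-1->S12 S6-0->S13 S6-1->S14 S7-0->S7 S7-1->S8 S8-0->S9 S8-1->S10 S9-0->S11 S9-1->S12 S10-0->S13 S10-1->S14 S11-0->S7 S11-1->S8 S12-0->S9 S12-1->S10 S13-0->S11 S13-1->S12 S14-0->S13 S14-1->S14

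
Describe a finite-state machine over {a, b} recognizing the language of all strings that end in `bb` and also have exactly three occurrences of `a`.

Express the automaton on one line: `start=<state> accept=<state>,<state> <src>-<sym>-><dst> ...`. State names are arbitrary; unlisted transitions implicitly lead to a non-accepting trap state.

start=q0 accept=q6 q0-a->q1 q0-b->q0 q1-a->q2 q1-b->q1 q2-a->q3 q2-b->q2 q3-a->q4 q3-b->q5 q4-a->q4 q4-b->q4 q5-a->q4 q5-b->q6 q6-a->q4 q6-b->q6

Build one automaton per condition and run them in lockstep. The first has 3 states tracking how much of the suffix `bb` has currently been matched; the second has 5 states tracking the count of `a`s, saturating at 4. A product state is a pair (one from each), accepting exactly when both do. After merging equivalent states the machine shrinks.
With 7 states:
        a   b  
>  q0   q1  q0 
   q1   q2  q1 
   q2   q3  q2 
   q3   q4  q5 
   q4   q4  q4 
   q5   q4  q6 
 * q6   q4  q6 
(> = start, * = accepting)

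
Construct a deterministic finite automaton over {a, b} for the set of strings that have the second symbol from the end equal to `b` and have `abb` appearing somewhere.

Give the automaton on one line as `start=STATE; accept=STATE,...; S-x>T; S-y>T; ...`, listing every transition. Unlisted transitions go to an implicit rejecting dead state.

Handle the two conditions separately and then intersect. One (7 states) tracks the last 2 symbols read; the other (4 states) tracks whether and how much of `abb` has been seen. Each combined state is a pair, one component from each; accept when both components accept. Equivalent product states are then merged.
        a   b  
>  s0   s1  s0 
   s1   s1  s2 
   s2   s1  s3 
 * s3   s4  s3 
 * s4   s5  s6 
   s5   s5  s6 
   s6   s4  s3 
(> = start, * = accepting)

start=s0; accept=s3,s4; s0-a>s1; s0-b>s0; s1-a>s1; s1-b>s2; s2-a>s1; s2-b>s3; s3-a>s4; s3-b>s3; s4-a>s5; s4-b>s6; s5-a>s5; s5-b>s6; s6-a>s4; s6-b>s3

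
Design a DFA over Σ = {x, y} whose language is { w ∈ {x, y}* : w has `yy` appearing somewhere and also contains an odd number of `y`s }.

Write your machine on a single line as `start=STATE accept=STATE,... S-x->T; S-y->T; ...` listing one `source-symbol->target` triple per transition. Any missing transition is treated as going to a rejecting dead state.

start=A; accept=F; A-x->A; A-y->B; B-x->C; B-y->D; C-x->C; C-y->E; D-x->D; D-y->F; E-x->A; E-y->F; F-x->F; F-y->D

Build one automaton per condition and run them in lockstep. The first has 3 states tracking whether and how much of `yy` has been seen; the second has 2 states tracking the count of `y`s modulo 2. A product state is a pair (one from each), accepting exactly when both do.
6 states suffice.
       x  y 
>  A   A  B 
   B   C  D 
   C   C  E 
   D   D  F 
   E   A  F 
 * F   F  D 
(> = start, * = accepting)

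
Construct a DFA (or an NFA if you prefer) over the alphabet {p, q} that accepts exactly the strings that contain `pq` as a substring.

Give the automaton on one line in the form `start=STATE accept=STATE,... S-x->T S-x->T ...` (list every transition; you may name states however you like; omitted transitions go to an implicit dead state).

States A..B record the length of the longest prefix of `pq` that matches the current input suffix. Reaching C means `pq` has been seen, and we stay there forever. Accept from C.
With 3 states:
       p  q 
>  A   B  A 
   B   B  C 
 * C   C  C 
(> = start, * = accepting)

start=A accept=C A-p->B A-q->A B-p->B B-q->C C-p->C C-q->C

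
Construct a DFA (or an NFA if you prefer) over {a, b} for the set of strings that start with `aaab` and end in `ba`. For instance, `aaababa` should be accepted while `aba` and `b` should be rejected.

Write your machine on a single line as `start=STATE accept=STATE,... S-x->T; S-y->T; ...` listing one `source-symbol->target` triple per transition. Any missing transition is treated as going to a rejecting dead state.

Handle the two conditions separately and then intersect. The first has 6 states tracking whether the input so far still matches the prefix `aaab`; the second has 3 states tracking how much of the suffix `ba` has currently been matched. A product state is a pair (one from each), accepting exactly when both do.
A 10-state machine:
        a   b  
>  S0   S1  S2 
   S1   S3  S2 
   S2   S4  S2 
   S3   S5  S2 
   S4   S6  S2 
   S5   S6  S7 
   S6   S6  S2 
   S7   S8  S7 
 * S8   S9  S7 
   S9   S9  S7 
(> = start, * = accepting)

start=S0; accept=S8; S0-a->S1; S0-b->S2; S1-a->S3; S1-b->S2; S2-a->S4; S2-b->S2; S3-a->S5; S3-b->S2; S4-a->S6; S4-b->S2; S5-a->S6; S5-b->S7; S6-a->S6; S6-b->S2; S7-a->S8; S7-b->S7; S8-a->S9; S8-b->S7; S9-a->S9; S9-b->S7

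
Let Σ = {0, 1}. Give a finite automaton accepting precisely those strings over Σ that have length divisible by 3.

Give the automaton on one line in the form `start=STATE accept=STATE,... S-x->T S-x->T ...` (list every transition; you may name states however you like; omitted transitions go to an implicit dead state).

start=s0 accept=s0 s0-0->s1 s0-1->s1 s1-0->s2 s1-1->s2 s2-0->s0 s2-1->s0

Count input length modulo 3: every symbol advances one step around the cycle s0 → s1 → s2 → s0. Accept at s0.
With 3 states:
        0   1  
>* s0   s1  s1 
   s1   s2  s2 
   s2   s0  s0 
(> = start, * = accepting)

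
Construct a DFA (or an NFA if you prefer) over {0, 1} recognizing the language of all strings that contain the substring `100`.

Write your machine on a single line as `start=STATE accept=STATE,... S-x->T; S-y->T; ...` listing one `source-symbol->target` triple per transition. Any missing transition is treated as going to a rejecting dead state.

Track how much of `100` has been matched so far: state s0 is no progress, s3 is the absorbing accept state reached once `100` has occurred. Intermediate states record partial matches; on a mismatch, fall back to the longest reusable overlap.
        0   1  
>  s0   s0  s1 
   s1   s2  s1 
   s2   s3  s1 
 * s3   s3  s3 
(> = start, * = accepting)

start=s0; accept=s3; s0-0->s0; s0-1->s1; s1-0->s2; s1-1->s1; s2-0->s3; s2-1->s1; s3-0->s3; s3-1->s3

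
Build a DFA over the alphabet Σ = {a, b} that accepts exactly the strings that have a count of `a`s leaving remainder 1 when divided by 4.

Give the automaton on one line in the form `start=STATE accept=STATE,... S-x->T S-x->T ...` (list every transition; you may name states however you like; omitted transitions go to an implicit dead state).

The only thing that matters is how many `a`s have appeared, reduced mod 4. Use one state per residue: s0 for 0, …, s3 for 3. Reading `a` moves to the next residue; anything else stays put. s1 is accepting.
A 4-state machine:
        a   b  
>  s0   s1  s0 
 * s1   s2  s1 
   s2   s3  s2 
   s3   s0  s3 
(> = start, * = accepting)

start=s0 accept=s1 s0-a->s1 s0-b->s0 s1-a->s2 s1-b->s1 s2-a->s3 s2-b->s2 s3-a->s0 s3-b->s3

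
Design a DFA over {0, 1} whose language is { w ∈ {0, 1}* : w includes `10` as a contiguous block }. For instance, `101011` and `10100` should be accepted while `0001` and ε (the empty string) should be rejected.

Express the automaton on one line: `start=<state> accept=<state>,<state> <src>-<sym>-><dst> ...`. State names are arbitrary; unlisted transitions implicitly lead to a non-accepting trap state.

start=s0 accept=s2 s0-0->s0 s0-1->s1 s1-0->s2 s1-1->s1 s2-0->s2 s2-1->s2

States s0..s1 record the length of the longest prefix of `10` that matches the current input suffix. Reaching s2 means `10` has been seen, and we stay there forever. Accept from s2.
3 states suffice.
        0   1  
>  s0   s0  s1 
   s1   s2  s1 
 * s2   s2  s2 
(> = start, * = accepting)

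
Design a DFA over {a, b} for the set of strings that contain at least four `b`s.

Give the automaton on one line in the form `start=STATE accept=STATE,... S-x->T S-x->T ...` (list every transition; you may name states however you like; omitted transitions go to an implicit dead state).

start=q0 accept=q4,q5 q0-a->q0 q0-b->q1 q1-a->q1 q1-b->q2 q2-a->q2 q2-b->q3 q3-a->q3 q3-b->q4 q4-a->q4 q4-b->q5 q5-a->q5 q5-b->q5

Only the number of `b`s matters, and only up to 5. Make a chain q0 → q1 → q2 → q3 → q4 → q5 advanced by each `b` (with q5 absorbing); every other symbol self-loops. The accepting set is {q4, q5}.
With 6 states:
        a   b  
>  q0   q0  q1 
   q1   q1  q2 
   q2   q2  q3 
   q3   q3  q4 
 * q4   q4  q5 
 * q5   q5  q5 
(> = start, * = accepting)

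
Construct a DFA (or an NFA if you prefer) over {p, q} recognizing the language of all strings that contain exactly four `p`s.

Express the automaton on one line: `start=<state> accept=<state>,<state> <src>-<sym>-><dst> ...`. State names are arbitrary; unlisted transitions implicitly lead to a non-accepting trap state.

start=s0 accept=s4 s0-p->s1 s0-q->s0 s1-p->s2 s1-q->s1 s2-p->s3 s2-q->s2 s3-p->s4 s3-q->s3 s4-p->s5 s4-q->s4 s5-p->s5 s5-q->s5

Only the number of `p`s matters, and only up to 5. Make a chain s0 → s1 → s2 → s3 → s4 → s5 advanced by each `p` (with s5 absorbing); every other symbol self-loops. The accepting set is {s4}.
A 6-state machine:
        p   q  
>  s0   s1  s0 
   s1   s2  s1 
   s2   s3  s2 
   s3   s4  s3 
 * s4   s5  s4 
   s5   s5  s5 
(> = start, * = accepting)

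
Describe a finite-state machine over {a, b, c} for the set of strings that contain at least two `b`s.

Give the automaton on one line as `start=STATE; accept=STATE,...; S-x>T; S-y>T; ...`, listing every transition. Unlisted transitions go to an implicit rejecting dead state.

start=q0; accept=q2,q3; q0-a>q0; q0-b>q1; q0-c>q0; q1-a>q1; q1-b>q2; q1-c>q1; q2-a>q2; q2-b>q3; q2-c>q2; q3-a>q3; q3-b>q3; q3-c>q3

Count `b`s, saturating at 3: states q0 through q2 mean 0 through 2 `b`s seen; q3 means more than 2. Each `b` increments (capped at q3); other symbols loop. Accept from {q2, q3}.
        a   b   c  
>  q0   q0  q1  q0 
   q1   q1  q2  q1 
 * q2   q2  q3  q2 
 * q3   q3  q3  q3 
(> = start, * = accepting)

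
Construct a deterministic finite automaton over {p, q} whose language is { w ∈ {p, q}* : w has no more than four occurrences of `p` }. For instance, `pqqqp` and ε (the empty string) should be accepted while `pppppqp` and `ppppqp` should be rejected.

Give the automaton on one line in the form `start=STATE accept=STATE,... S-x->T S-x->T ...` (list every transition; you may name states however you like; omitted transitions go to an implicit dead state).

start=A accept=A,B,C,D,E A-p->B A-q->A B-p->C B-q->B C-p->D C-q->C D-p->E D-q->D E-p->F E-q->E F-p->F F-q->F

Count `p`s, saturating at 5: states A through E mean 0 through 4 `p`s seen; F means more than 4. Each `p` increments (capped at F); other symbols loop. Accept from {A, B, C, D, E}.
       p  q 
>* A   B  A 
 * B   C  B 
 * C   D  C 
 * D   E  D 
 * E   F  E 
   F   F  F 
(> = start, * = accepting)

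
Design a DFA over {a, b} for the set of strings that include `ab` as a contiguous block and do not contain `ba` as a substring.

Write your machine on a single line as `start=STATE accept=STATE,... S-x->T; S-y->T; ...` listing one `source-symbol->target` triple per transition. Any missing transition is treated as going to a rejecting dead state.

Handle the two conditions separately and then intersect. One (3 states) tracks whether and how much of `ab` has been seen; the other (3 states) tracks partial matches of the forbidden pattern `ba`. Each combined state is a pair, one component from each; accept when both components accept. Equivalent product states are then merged.
With 4 states:
        a   b  
>  s0   s1  s2 
   s1   s1  s3 
   s2   s2  s2 
 * s3   s2  s3 
(> = start, * = accepting)

start=s0; accept=s3; s0-a->s1; s0-b->s2; s1-a->s1; s1-b->s3; s2-a->s2; s2-b->s2; s3-a->s2; s3-b->s3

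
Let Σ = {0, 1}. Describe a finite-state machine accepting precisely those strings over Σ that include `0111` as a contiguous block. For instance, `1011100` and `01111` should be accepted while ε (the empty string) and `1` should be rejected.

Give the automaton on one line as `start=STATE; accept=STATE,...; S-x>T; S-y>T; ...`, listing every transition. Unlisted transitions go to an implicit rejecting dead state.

Track how much of `0111` has been matched so far: state s0 is no progress, s4 is the absorbing accept state reached once `0111` has occurred. Intermediate states record partial matches; on a mismatch, fall back to the longest reusable overlap.
With 5 states:
        0   1  
>  s0   s1  s0 
   s1   s1  s2 
   s2   s1  s3 
   s3   s1  s4 
 * s4   s4  s4 
(> = start, * = accepting)

start=s0; accept=s4; s0-0>s1; s0-1>s0; s1-0>s1; s1-1>s2; s2-0>s1; s2-1>s3; s3-0>s1; s3-1>s4; s4-0>s4; s4-1>s4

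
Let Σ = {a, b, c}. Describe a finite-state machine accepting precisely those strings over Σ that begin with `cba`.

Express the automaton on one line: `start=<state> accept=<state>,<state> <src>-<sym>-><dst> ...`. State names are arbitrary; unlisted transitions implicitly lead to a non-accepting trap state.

start=s0 accept=s3 s0-a->s4 s0-b->s4 s0-c->s1 s1-a->s4 s1-b->s2 s1-c->s4 s2-a->s3 s2-b->s4 s2-c->s4 s3-a->s3 s3-b->s3 s3-c->s3 s4-a->s4 s4-b->s4 s4-c->s4

Walk along `cba` while the input agrees: from s0 take `c` to s1, and so on. Any deviation drops to the rejecting sink s4. Once s3 is reached the prefix is confirmed and every continuation is accepted.
5 states suffice.
        a   b   c  
>  s0   s4  s4  s1 
   s1   s4  s2  s4 
   s2   s3  s4  s4 
 * s3   s3  s3  s3 
   s4   s4  s4  s4 
(> = start, * = accepting)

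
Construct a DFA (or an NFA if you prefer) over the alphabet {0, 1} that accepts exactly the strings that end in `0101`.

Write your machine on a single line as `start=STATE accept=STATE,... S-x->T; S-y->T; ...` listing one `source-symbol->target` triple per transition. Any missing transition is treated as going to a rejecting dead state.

Let each state record the length of the longest suffix of the input read so far that is also a prefix of `0101`. q1 means the last symbol is `0`; q2 means the last 2 symbols are `01`; q3 means the last 3 symbols are `010`; q4 means the last 4 symbols are `0101`. Accept only at q4, where the string currently ends in `0101`.
        0   1  
>  q0   q1  q0 
   q1   q1  q2 
   q2   q3  q0 
   q3   q1  q4 
 * q4   q3  q0 
(> = start, * = accepting)

start=q0; accept=q4; q0-0->q1; q0-1->q0; q1-0->q1; q1-1->q2; q2-0->q3; q2-1->q0; q3-0->q1; q3-1->q4; q4-0->q3; q4-1->q0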